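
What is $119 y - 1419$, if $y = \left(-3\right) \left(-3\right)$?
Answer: $-348$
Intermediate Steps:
$y = 9$
$119 y - 1419 = 119 \cdot 9 - 1419 = 1071 - 1419 = -348$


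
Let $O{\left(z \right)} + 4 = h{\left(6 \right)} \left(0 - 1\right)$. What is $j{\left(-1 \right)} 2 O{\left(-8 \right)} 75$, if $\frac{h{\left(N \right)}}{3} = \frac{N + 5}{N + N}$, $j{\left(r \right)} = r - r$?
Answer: $0$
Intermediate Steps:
$j{\left(r \right)} = 0$
$h{\left(N \right)} = \frac{3 \left(5 + N\right)}{2 N}$ ($h{\left(N \right)} = 3 \frac{N + 5}{N + N} = 3 \frac{5 + N}{2 N} = \frac{3 \left(5 + N\right)}{2 N}$)
$O{\left(z \right)} = - \frac{27}{4}$ ($O{\left(z \right)} = -4 + \frac{3 \left(5 + 6\right)}{2 \cdot 6} \left(0 - 1\right) = -4 + \frac{3}{2} \cdot \frac{1}{6} \cdot 11 \left(-1\right) = -4 + \frac{11}{4} \left(-1\right) = -4 - \frac{11}{4} = - \frac{27}{4}$)
$j{\left(-1 \right)} 2 O{\left(-8 \right)} 75 = 0 \cdot 2 \left(- \frac{27}{4}\right) 75 = 0 \left(- \frac{27}{4}\right) 75 = 0 \cdot 75 = 0$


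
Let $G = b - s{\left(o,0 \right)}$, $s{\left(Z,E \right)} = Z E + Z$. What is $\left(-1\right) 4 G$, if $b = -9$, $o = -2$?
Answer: $28$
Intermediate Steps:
$s{\left(Z,E \right)} = Z + E Z$ ($s{\left(Z,E \right)} = E Z + Z = Z + E Z$)
$G = -7$ ($G = -9 - - 2 \left(1 + 0\right) = -9 - \left(-2\right) 1 = -9 - -2 = -9 + 2 = -7$)
$\left(-1\right) 4 G = \left(-1\right) 4 \left(-7\right) = \left(-4\right) \left(-7\right) = 28$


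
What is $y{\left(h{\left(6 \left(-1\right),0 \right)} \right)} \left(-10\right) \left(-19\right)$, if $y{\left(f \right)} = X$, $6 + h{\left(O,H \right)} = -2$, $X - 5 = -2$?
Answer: $570$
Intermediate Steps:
$X = 3$ ($X = 5 - 2 = 3$)
$h{\left(O,H \right)} = -8$ ($h{\left(O,H \right)} = -6 - 2 = -8$)
$y{\left(f \right)} = 3$
$y{\left(h{\left(6 \left(-1\right),0 \right)} \right)} \left(-10\right) \left(-19\right) = 3 \left(-10\right) \left(-19\right) = \left(-30\right) \left(-19\right) = 570$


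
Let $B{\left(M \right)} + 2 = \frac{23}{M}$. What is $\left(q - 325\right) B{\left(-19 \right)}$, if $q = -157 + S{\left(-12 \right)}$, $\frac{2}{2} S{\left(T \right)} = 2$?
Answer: $\frac{29280}{19} \approx 1541.1$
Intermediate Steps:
$B{\left(M \right)} = -2 + \frac{23}{M}$
$S{\left(T \right)} = 2$
$q = -155$ ($q = -157 + 2 = -155$)
$\left(q - 325\right) B{\left(-19 \right)} = \left(-155 - 325\right) \left(-2 + \frac{23}{-19}\right) = - 480 \left(-2 + 23 \left(- \frac{1}{19}\right)\right) = - 480 \left(-2 - \frac{23}{19}\right) = \left(-480\right) \left(- \frac{61}{19}\right) = \frac{29280}{19}$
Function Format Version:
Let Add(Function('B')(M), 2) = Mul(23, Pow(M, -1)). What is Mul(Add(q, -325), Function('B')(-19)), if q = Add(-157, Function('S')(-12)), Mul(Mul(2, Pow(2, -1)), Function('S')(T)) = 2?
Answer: Rational(29280, 19) ≈ 1541.1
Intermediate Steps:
Function('B')(M) = Add(-2, Mul(23, Pow(M, -1)))
Function('S')(T) = 2
q = -155 (q = Add(-157, 2) = -155)
Mul(Add(q, -325), Function('B')(-19)) = Mul(Add(-155, -325), Add(-2, Mul(23, Pow(-19, -1)))) = Mul(-480, Add(-2, Mul(23, Rational(-1, 19)))) = Mul(-480, Add(-2, Rational(-23, 19))) = Mul(-480, Rational(-61, 19)) = Rational(29280, 19)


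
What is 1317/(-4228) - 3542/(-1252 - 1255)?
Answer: 507559/460852 ≈ 1.1013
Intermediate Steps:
1317/(-4228) - 3542/(-1252 - 1255) = 1317*(-1/4228) - 3542/(-2507) = -1317/4228 - 3542*(-1/2507) = -1317/4228 + 154/109 = 507559/460852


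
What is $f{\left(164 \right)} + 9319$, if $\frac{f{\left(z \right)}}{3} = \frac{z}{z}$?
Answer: $9322$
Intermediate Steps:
$f{\left(z \right)} = 3$ ($f{\left(z \right)} = 3 \frac{z}{z} = 3 \cdot 1 = 3$)
$f{\left(164 \right)} + 9319 = 3 + 9319 = 9322$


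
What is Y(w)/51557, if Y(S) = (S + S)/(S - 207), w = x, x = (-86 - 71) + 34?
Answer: 41/2835635 ≈ 1.4459e-5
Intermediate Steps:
x = -123 (x = -157 + 34 = -123)
w = -123
Y(S) = 2*S/(-207 + S) (Y(S) = (2*S)/(-207 + S) = 2*S/(-207 + S))
Y(w)/51557 = (2*(-123)/(-207 - 123))/51557 = (2*(-123)/(-330))*(1/51557) = (2*(-123)*(-1/330))*(1/51557) = (41/55)*(1/51557) = 41/2835635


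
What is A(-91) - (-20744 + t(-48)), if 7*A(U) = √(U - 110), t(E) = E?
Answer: 20792 + I*√201/7 ≈ 20792.0 + 2.0253*I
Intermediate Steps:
A(U) = √(-110 + U)/7 (A(U) = √(U - 110)/7 = √(-110 + U)/7)
A(-91) - (-20744 + t(-48)) = √(-110 - 91)/7 - (-20744 - 48) = √(-201)/7 - 1*(-20792) = (I*√201)/7 + 20792 = I*√201/7 + 20792 = 20792 + I*√201/7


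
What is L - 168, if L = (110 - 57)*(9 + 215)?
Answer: 11704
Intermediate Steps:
L = 11872 (L = 53*224 = 11872)
L - 168 = 11872 - 168 = 11704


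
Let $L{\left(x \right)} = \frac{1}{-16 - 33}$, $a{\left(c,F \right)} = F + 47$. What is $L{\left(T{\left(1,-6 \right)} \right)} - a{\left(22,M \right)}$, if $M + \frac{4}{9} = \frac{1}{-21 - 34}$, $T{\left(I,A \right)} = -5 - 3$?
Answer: $- \frac{1129259}{24255} \approx -46.558$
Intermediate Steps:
$T{\left(I,A \right)} = -8$ ($T{\left(I,A \right)} = -5 - 3 = -8$)
$M = - \frac{229}{495}$ ($M = - \frac{4}{9} + \frac{1}{-21 - 34} = - \frac{4}{9} + \frac{1}{-55} = - \frac{4}{9} - \frac{1}{55} = - \frac{229}{495} \approx -0.46263$)
$a{\left(c,F \right)} = 47 + F$
$L{\left(x \right)} = - \frac{1}{49}$ ($L{\left(x \right)} = \frac{1}{-49} = - \frac{1}{49}$)
$L{\left(T{\left(1,-6 \right)} \right)} - a{\left(22,M \right)} = - \frac{1}{49} - \left(47 - \frac{229}{495}\right) = - \frac{1}{49} - \frac{23036}{495} = - \frac{1129259}{24255}$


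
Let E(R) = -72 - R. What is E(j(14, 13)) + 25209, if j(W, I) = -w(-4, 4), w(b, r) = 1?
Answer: 25138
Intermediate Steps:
j(W, I) = -1 (j(W, I) = -1*1 = -1)
E(j(14, 13)) + 25209 = (-72 - 1*(-1)) + 25209 = (-72 + 1) + 25209 = -71 + 25209 = 25138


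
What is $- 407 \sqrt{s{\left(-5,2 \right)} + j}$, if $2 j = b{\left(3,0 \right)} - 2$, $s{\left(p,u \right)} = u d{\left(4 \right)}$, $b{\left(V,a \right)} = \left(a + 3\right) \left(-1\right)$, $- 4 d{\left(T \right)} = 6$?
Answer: $- \frac{407 i \sqrt{22}}{2} \approx - 954.5 i$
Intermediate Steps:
$d{\left(T \right)} = - \frac{3}{2}$ ($d{\left(T \right)} = \left(- \frac{1}{4}\right) 6 = - \frac{3}{2}$)
$b{\left(V,a \right)} = -3 - a$ ($b{\left(V,a \right)} = \left(3 + a\right) \left(-1\right) = -3 - a$)
$s{\left(p,u \right)} = - \frac{3 u}{2}$ ($s{\left(p,u \right)} = u \left(- \frac{3}{2}\right) = - \frac{3 u}{2}$)
$j = - \frac{5}{2}$ ($j = \frac{\left(-3 - 0\right) - 2}{2} = \frac{\left(-3 + 0\right) - 2}{2} = \frac{-3 - 2}{2} = \frac{1}{2} \left(-5\right) = - \frac{5}{2} \approx -2.5$)
$- 407 \sqrt{s{\left(-5,2 \right)} + j} = - 407 \sqrt{\left(- \frac{3}{2}\right) 2 - \frac{5}{2}} = - 407 \sqrt{-3 - \frac{5}{2}} = - 407 \sqrt{- \frac{11}{2}} = - 407 \frac{i \sqrt{22}}{2} = - \frac{407 i \sqrt{22}}{2}$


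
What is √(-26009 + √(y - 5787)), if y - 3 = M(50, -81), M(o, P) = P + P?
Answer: √(-26009 + I*√5946) ≈ 0.239 + 161.27*I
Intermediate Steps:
M(o, P) = 2*P
y = -159 (y = 3 + 2*(-81) = 3 - 162 = -159)
√(-26009 + √(y - 5787)) = √(-26009 + √(-159 - 5787)) = √(-26009 + √(-5946)) = √(-26009 + I*√5946)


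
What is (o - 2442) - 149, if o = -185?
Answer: -2776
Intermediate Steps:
(o - 2442) - 149 = (-185 - 2442) - 149 = -2627 - 149 = -2776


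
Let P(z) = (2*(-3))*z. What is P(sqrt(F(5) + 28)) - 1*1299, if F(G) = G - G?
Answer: -1299 - 12*sqrt(7) ≈ -1330.8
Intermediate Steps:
F(G) = 0
P(z) = -6*z
P(sqrt(F(5) + 28)) - 1*1299 = -6*sqrt(0 + 28) - 1*1299 = -12*sqrt(7) - 1299 = -1299 - 12*sqrt(7)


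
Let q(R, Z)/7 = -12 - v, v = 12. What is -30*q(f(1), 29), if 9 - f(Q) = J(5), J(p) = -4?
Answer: 5040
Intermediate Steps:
f(Q) = 13 (f(Q) = 9 - 1*(-4) = 9 + 4 = 13)
q(R, Z) = -168 (q(R, Z) = 7*(-12 - 1*12) = 7*(-12 - 12) = 7*(-24) = -168)
-30*q(f(1), 29) = -30*(-168) = 5040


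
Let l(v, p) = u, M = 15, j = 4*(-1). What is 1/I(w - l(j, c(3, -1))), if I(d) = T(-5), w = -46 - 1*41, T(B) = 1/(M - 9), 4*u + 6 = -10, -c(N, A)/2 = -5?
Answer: 6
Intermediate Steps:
c(N, A) = 10 (c(N, A) = -2*(-5) = 10)
j = -4
u = -4 (u = -3/2 + (¼)*(-10) = -3/2 - 5/2 = -4)
l(v, p) = -4
T(B) = ⅙ (T(B) = 1/(15 - 9) = 1/6 = ⅙)
w = -87 (w = -46 - 41 = -87)
I(d) = ⅙
1/I(w - l(j, c(3, -1))) = 1/(⅙) = 6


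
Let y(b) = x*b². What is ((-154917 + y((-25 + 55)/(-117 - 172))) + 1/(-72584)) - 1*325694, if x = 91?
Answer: -2913596480303225/6062288264 ≈ -4.8061e+5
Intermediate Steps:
y(b) = 91*b²
((-154917 + y((-25 + 55)/(-117 - 172))) + 1/(-72584)) - 1*325694 = ((-154917 + 91*((-25 + 55)/(-117 - 172))²) + 1/(-72584)) - 1*325694 = ((-154917 + 91*(30/(-289))²) - 1/72584) - 325694 = ((-154917 + 91*(30*(-1/289))²) - 1/72584) - 325694 = ((-154917 + 91*(-30/289)²) - 1/72584) - 325694 = ((-154917 + 91*(900/83521)) - 1/72584) - 325694 = ((-154917 + 81900/83521) - 1/72584) - 325694 = (-12938740857/83521 - 1/72584) - 325694 = -939145566448009/6062288264 - 325694 = -2913596480303225/6062288264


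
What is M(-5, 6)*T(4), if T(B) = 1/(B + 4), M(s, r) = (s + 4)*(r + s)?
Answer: -⅛ ≈ -0.12500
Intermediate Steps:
M(s, r) = (4 + s)*(r + s)
T(B) = 1/(4 + B)
M(-5, 6)*T(4) = ((-5)² + 4*6 + 4*(-5) + 6*(-5))/(4 + 4) = (25 + 24 - 20 - 30)/8 = -1*⅛ = -⅛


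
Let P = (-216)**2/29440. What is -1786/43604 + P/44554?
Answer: -9142999231/223414250840 ≈ -0.040924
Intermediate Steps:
P = 729/460 (P = 46656*(1/29440) = 729/460 ≈ 1.5848)
-1786/43604 + P/44554 = -1786/43604 + (729/460)/44554 = -1786*1/43604 + (729/460)*(1/44554) = -893/21802 + 729/20494840 = -9142999231/223414250840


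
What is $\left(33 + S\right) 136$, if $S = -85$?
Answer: $-7072$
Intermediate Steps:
$\left(33 + S\right) 136 = \left(33 - 85\right) 136 = \left(-52\right) 136 = -7072$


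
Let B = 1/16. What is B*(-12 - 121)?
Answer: -133/16 ≈ -8.3125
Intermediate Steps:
B = 1/16 ≈ 0.062500
B*(-12 - 121) = (-12 - 121)/16 = (1/16)*(-133) = -133/16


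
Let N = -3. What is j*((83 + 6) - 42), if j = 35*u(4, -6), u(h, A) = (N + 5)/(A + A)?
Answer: -1645/6 ≈ -274.17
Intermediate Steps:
u(h, A) = 1/A (u(h, A) = (-3 + 5)/(A + A) = 2/((2*A)) = 2*(1/(2*A)) = 1/A)
j = -35/6 (j = 35/(-6) = 35*(-⅙) = -35/6 ≈ -5.8333)
j*((83 + 6) - 42) = -35*((83 + 6) - 42)/6 = -35*(89 - 42)/6 = -35/6*47 = -1645/6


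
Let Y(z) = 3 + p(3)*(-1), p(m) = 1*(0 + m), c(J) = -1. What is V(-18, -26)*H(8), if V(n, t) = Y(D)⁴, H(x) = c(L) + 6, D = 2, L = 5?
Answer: 0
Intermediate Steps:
p(m) = m (p(m) = 1*m = m)
H(x) = 5 (H(x) = -1 + 6 = 5)
Y(z) = 0 (Y(z) = 3 + 3*(-1) = 3 - 3 = 0)
V(n, t) = 0 (V(n, t) = 0⁴ = 0)
V(-18, -26)*H(8) = 0*5 = 0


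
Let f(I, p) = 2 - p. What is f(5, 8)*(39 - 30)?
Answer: -54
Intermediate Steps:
f(5, 8)*(39 - 30) = (2 - 1*8)*(39 - 30) = (2 - 8)*9 = -6*9 = -54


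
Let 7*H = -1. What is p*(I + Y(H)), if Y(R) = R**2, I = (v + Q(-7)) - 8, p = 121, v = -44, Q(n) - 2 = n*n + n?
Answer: -47311/49 ≈ -965.53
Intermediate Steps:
Q(n) = 2 + n + n**2 (Q(n) = 2 + (n*n + n) = 2 + (n**2 + n) = 2 + (n + n**2) = 2 + n + n**2)
H = -1/7 (H = (1/7)*(-1) = -1/7 ≈ -0.14286)
I = -8 (I = (-44 + (2 - 7 + (-7)**2)) - 8 = (-44 + (2 - 7 + 49)) - 8 = (-44 + 44) - 8 = 0 - 8 = -8)
p*(I + Y(H)) = 121*(-8 + (-1/7)**2) = 121*(-8 + 1/49) = 121*(-391/49) = -47311/49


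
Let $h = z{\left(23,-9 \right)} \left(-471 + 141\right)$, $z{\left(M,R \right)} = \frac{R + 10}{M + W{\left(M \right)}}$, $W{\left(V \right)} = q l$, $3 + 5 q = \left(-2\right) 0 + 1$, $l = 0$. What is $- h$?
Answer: $\frac{330}{23} \approx 14.348$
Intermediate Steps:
$q = - \frac{2}{5}$ ($q = - \frac{3}{5} + \frac{\left(-2\right) 0 + 1}{5} = - \frac{3}{5} + \frac{0 + 1}{5} = - \frac{3}{5} + \frac{1}{5} \cdot 1 = - \frac{3}{5} + \frac{1}{5} = - \frac{2}{5} \approx -0.4$)
$W{\left(V \right)} = 0$ ($W{\left(V \right)} = \left(- \frac{2}{5}\right) 0 = 0$)
$z{\left(M,R \right)} = \frac{10 + R}{M}$ ($z{\left(M,R \right)} = \frac{R + 10}{M + 0} = \frac{10 + R}{M}$)
$h = - \frac{330}{23}$ ($h = \frac{10 - 9}{23} \left(-471 + 141\right) = \frac{1}{23} \cdot 1 \left(-330\right) = \frac{1}{23} \left(-330\right) = - \frac{330}{23} \approx -14.348$)
$- h = \left(-1\right) \left(- \frac{330}{23}\right) = \frac{330}{23}$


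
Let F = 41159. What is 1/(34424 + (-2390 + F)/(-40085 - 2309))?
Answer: 42394/1459332287 ≈ 2.9050e-5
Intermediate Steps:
1/(34424 + (-2390 + F)/(-40085 - 2309)) = 1/(34424 + (-2390 + 41159)/(-40085 - 2309)) = 1/(34424 + 38769/(-42394)) = 1/(34424 + 38769*(-1/42394)) = 1/(34424 - 38769/42394) = 1/(1459332287/42394) = 42394/1459332287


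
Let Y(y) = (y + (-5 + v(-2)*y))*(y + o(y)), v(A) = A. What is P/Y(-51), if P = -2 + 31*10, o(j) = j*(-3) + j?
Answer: 154/1173 ≈ 0.13129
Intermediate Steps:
o(j) = -2*j (o(j) = -3*j + j = -2*j)
P = 308 (P = -2 + 310 = 308)
Y(y) = -y*(-5 - y) (Y(y) = (y + (-5 - 2*y))*(y - 2*y) = (-5 - y)*(-y) = -y*(-5 - y))
P/Y(-51) = 308/((-51*(5 - 51))) = 308/((-51*(-46))) = 308/2346 = 308*(1/2346) = 154/1173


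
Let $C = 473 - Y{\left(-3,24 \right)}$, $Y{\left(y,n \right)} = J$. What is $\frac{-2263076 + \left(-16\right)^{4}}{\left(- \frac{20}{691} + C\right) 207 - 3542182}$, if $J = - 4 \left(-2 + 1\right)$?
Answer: $\frac{1518500140}{2380567549} \approx 0.63787$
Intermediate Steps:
$J = 4$ ($J = \left(-4\right) \left(-1\right) = 4$)
$Y{\left(y,n \right)} = 4$
$C = 469$ ($C = 473 - 4 = 469$)
$\frac{-2263076 + \left(-16\right)^{4}}{\left(- \frac{20}{691} + C\right) 207 - 3542182} = \frac{-2263076 + \left(-16\right)^{4}}{\left(- \frac{20}{691} + 469\right) 207 - 3542182} = \frac{-2263076 + 65536}{\left(\left(-20\right) \frac{1}{691} + 469\right) 207 - 3542182} = - \frac{2197540}{\left(- \frac{20}{691} + 469\right) 207 - 3542182} = - \frac{2197540}{\frac{324059}{691} \cdot 207 - 3542182} = - \frac{2197540}{\frac{67080213}{691} - 3542182} = - \frac{2197540}{- \frac{2380567549}{691}} = \left(-2197540\right) \left(- \frac{691}{2380567549}\right) = \frac{1518500140}{2380567549}$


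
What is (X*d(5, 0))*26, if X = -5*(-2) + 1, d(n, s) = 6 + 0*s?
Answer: 1716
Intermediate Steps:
d(n, s) = 6 (d(n, s) = 6 + 0 = 6)
X = 11 (X = 10 + 1 = 11)
(X*d(5, 0))*26 = (11*6)*26 = 66*26 = 1716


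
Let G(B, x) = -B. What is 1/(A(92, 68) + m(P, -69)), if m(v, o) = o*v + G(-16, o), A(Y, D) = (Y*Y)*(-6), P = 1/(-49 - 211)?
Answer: -260/13199611 ≈ -1.9698e-5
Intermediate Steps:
P = -1/260 (P = 1/(-260) = -1/260 ≈ -0.0038462)
A(Y, D) = -6*Y² (A(Y, D) = Y²*(-6) = -6*Y²)
m(v, o) = 16 + o*v (m(v, o) = o*v - 1*(-16) = o*v + 16 = 16 + o*v)
1/(A(92, 68) + m(P, -69)) = 1/(-6*92² + (16 - 69*(-1/260))) = 1/(-6*8464 + (16 + 69/260)) = 1/(-50784 + 4229/260) = 1/(-13199611/260) = -260/13199611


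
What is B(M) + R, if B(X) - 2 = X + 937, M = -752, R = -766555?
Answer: -766368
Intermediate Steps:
B(X) = 939 + X (B(X) = 2 + (X + 937) = 2 + (937 + X) = 939 + X)
B(M) + R = (939 - 752) - 766555 = 187 - 766555 = -766368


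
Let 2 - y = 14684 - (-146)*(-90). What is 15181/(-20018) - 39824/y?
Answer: 386893865/15433878 ≈ 25.068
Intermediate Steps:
y = -1542 (y = 2 - (14684 - (-146)*(-90)) = 2 - (14684 - 1*13140) = 2 - (14684 - 13140) = 2 - 1*1544 = 2 - 1544 = -1542)
15181/(-20018) - 39824/y = 15181/(-20018) - 39824/(-1542) = 15181*(-1/20018) - 39824*(-1/1542) = -15181/20018 + 19912/771 = 386893865/15433878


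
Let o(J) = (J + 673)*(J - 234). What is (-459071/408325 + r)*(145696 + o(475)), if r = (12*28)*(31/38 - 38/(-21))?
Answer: 2886775431614964/7758175 ≈ 3.7209e+8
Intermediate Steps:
o(J) = (-234 + J)*(673 + J) (o(J) = (673 + J)*(-234 + J) = (-234 + J)*(673 + J))
r = 16760/19 (r = 336*(31*(1/38) - 38*(-1/21)) = 336*(31/38 + 38/21) = 336*(2095/798) = 16760/19 ≈ 882.11)
(-459071/408325 + r)*(145696 + o(475)) = (-459071/408325 + 16760/19)*(145696 + (-157482 + 475² + 439*475)) = (-459071*1/408325 + 16760/19)*(145696 + (-157482 + 225625 + 208525)) = (-459071/408325 + 16760/19)*(145696 + 276668) = (6834804651/7758175)*422364 = 2886775431614964/7758175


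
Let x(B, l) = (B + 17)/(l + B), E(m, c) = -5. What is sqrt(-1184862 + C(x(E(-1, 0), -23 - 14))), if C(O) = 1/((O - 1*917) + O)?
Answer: I*sqrt(48881397729759)/6423 ≈ 1088.5*I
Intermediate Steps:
x(B, l) = (17 + B)/(B + l)
C(O) = 1/(-917 + 2*O) (C(O) = 1/((O - 917) + O) = 1/((-917 + O) + O) = 1/(-917 + 2*O))
sqrt(-1184862 + C(x(E(-1, 0), -23 - 14))) = sqrt(-1184862 + 1/(-917 + 2*((17 - 5)/(-5 + (-23 - 14))))) = sqrt(-1184862 + 1/(-917 + 2*(12/(-5 - 37)))) = sqrt(-1184862 + 1/(-917 + 2*(12/(-42)))) = sqrt(-1184862 + 1/(-917 + 2*(-1/42*12))) = sqrt(-1184862 + 1/(-917 + 2*(-2/7))) = sqrt(-1184862 + 1/(-917 - 4/7)) = sqrt(-1184862 + 1/(-6423/7)) = sqrt(-1184862 - 7/6423) = sqrt(-7610368633/6423) = I*sqrt(48881397729759)/6423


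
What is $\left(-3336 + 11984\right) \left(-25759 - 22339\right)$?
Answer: $-415951504$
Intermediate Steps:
$\left(-3336 + 11984\right) \left(-25759 - 22339\right) = 8648 \left(-25759 - 22339\right) = 8648 \left(-48098\right) = -415951504$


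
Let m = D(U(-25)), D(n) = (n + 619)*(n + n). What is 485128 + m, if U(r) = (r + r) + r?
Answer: 403528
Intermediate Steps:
U(r) = 3*r (U(r) = 2*r + r = 3*r)
D(n) = 2*n*(619 + n) (D(n) = (619 + n)*(2*n) = 2*n*(619 + n))
m = -81600 (m = 2*(3*(-25))*(619 + 3*(-25)) = 2*(-75)*(619 - 75) = 2*(-75)*544 = -81600)
485128 + m = 485128 - 81600 = 403528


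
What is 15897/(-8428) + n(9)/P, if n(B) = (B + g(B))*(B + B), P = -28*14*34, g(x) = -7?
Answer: -67659/35819 ≈ -1.8889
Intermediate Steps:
P = -13328 (P = -392*34 = -13328)
n(B) = 2*B*(-7 + B) (n(B) = (B - 7)*(B + B) = (-7 + B)*(2*B) = 2*B*(-7 + B))
15897/(-8428) + n(9)/P = 15897/(-8428) + (2*9*(-7 + 9))/(-13328) = 15897*(-1/8428) + (2*9*2)*(-1/13328) = -2271/1204 + 36*(-1/13328) = -2271/1204 - 9/3332 = -67659/35819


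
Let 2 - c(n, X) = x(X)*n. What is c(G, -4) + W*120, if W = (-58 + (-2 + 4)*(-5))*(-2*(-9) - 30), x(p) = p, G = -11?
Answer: 97878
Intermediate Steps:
c(n, X) = 2 - X*n
W = 816 (W = (-58 + 2*(-5))*(18 - 30) = (-58 - 10)*(-12) = -68*(-12) = 816)
c(G, -4) + W*120 = (2 - 1*(-4)*(-11)) + 816*120 = (2 - 44) + 97920 = -42 + 97920 = 97878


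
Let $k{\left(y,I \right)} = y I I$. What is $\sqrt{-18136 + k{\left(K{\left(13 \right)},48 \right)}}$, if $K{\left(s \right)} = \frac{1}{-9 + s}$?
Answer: $2 i \sqrt{4390} \approx 132.51 i$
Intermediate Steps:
$k{\left(y,I \right)} = y I^{2}$ ($k{\left(y,I \right)} = I y I = y I^{2}$)
$\sqrt{-18136 + k{\left(K{\left(13 \right)},48 \right)}} = \sqrt{-18136 + \frac{48^{2}}{-9 + 13}} = \sqrt{-18136 + \frac{1}{4} \cdot 2304} = \sqrt{-18136 + 576} = \sqrt{-17560} = 2 i \sqrt{4390}$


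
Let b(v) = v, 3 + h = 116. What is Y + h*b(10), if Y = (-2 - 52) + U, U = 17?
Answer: 1093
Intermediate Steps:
h = 113 (h = -3 + 116 = 113)
Y = -37 (Y = (-2 - 52) + 17 = -54 + 17 = -37)
Y + h*b(10) = -37 + 113*10 = -37 + 1130 = 1093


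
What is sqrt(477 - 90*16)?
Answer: 3*I*sqrt(107) ≈ 31.032*I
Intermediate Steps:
sqrt(477 - 90*16) = sqrt(477 - 1440) = sqrt(-963) = 3*I*sqrt(107)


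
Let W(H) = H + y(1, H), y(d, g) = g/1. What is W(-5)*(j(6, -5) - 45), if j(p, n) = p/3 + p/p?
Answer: 420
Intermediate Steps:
j(p, n) = 1 + p/3 (j(p, n) = p*(⅓) + 1 = p/3 + 1 = 1 + p/3)
y(d, g) = g (y(d, g) = g*1 = g)
W(H) = 2*H (W(H) = H + H = 2*H)
W(-5)*(j(6, -5) - 45) = (2*(-5))*((1 + (⅓)*6) - 45) = -10*((1 + 2) - 45) = -10*(3 - 45) = -10*(-42) = 420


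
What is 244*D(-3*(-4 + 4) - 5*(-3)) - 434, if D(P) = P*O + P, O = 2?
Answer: 10546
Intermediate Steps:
D(P) = 3*P (D(P) = P*2 + P = 2*P + P = 3*P)
244*D(-3*(-4 + 4) - 5*(-3)) - 434 = 244*(3*(-3*(-4 + 4) - 5*(-3))) - 434 = 244*(3*(-3*0 + 15)) - 434 = 244*(3*(0 + 15)) - 434 = 244*(3*15) - 434 = 244*45 - 434 = 10980 - 434 = 10546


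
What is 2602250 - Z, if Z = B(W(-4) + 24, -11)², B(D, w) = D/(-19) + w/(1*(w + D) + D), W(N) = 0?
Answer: 1286054166841/494209 ≈ 2.6022e+6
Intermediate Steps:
B(D, w) = -D/19 + w/(w + 2*D) (B(D, w) = D*(-1/19) + w/(1*(D + w) + D) = -D/19 + w/((D + w) + D) = -D/19 + w/(w + 2*D))
Z = 1203409/494209 (Z = ((-2*(0 + 24)² + 19*(-11) - 1*(0 + 24)*(-11))/(19*(-11 + 2*(0 + 24))))² = ((-2*24² - 209 - 1*24*(-11))/(19*(-11 + 2*24)))² = ((-2*576 - 209 + 264)/(19*(-11 + 48)))² = ((1/19)*(-1152 - 209 + 264)/37)² = ((1/19)*(1/37)*(-1097))² = (-1097/703)² = 1203409/494209 ≈ 2.4350)
2602250 - Z = 2602250 - 1*1203409/494209 = 2602250 - 1203409/494209 = 1286054166841/494209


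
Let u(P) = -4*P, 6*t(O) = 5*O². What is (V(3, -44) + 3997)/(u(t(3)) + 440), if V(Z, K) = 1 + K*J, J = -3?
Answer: 413/41 ≈ 10.073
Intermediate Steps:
V(Z, K) = 1 - 3*K (V(Z, K) = 1 + K*(-3) = 1 - 3*K)
t(O) = 5*O²/6 (t(O) = (5*O²)/6 = 5*O²/6)
(V(3, -44) + 3997)/(u(t(3)) + 440) = ((1 - 3*(-44)) + 3997)/(-10*3²/3 + 440) = ((1 + 132) + 3997)/(-10*9/3 + 440) = (133 + 3997)/(-4*15/2 + 440) = 4130/(-30 + 440) = 4130/410 = 4130*(1/410) = 413/41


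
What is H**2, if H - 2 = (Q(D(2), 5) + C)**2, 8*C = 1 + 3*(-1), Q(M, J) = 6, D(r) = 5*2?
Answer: 314721/256 ≈ 1229.4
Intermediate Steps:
D(r) = 10
C = -1/4 (C = (1 + 3*(-1))/8 = (1 - 3)/8 = (1/8)*(-2) = -1/4 ≈ -0.25000)
H = 561/16 (H = 2 + (6 - 1/4)**2 = 2 + (23/4)**2 = 2 + 529/16 = 561/16 ≈ 35.063)
H**2 = (561/16)**2 = 314721/256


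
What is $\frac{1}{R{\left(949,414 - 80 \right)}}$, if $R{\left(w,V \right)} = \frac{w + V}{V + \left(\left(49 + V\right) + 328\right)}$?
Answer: $\frac{1045}{1283} \approx 0.8145$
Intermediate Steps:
$R{\left(w,V \right)} = \frac{V + w}{377 + 2 V}$ ($R{\left(w,V \right)} = \frac{V + w}{V + \left(377 + V\right)} = \frac{V + w}{377 + 2 V}$)
$\frac{1}{R{\left(949,414 - 80 \right)}} = \frac{1}{\frac{1}{377 + 2 \left(414 - 80\right)} \left(\left(414 - 80\right) + 949\right)} = \frac{1}{\frac{1}{377 + 2 \cdot 334} \left(334 + 949\right)} = \frac{1}{\frac{1}{377 + 668} \cdot 1283} = \frac{1}{\frac{1}{1045} \cdot 1283} = \frac{1}{\frac{1283}{1045}} = \frac{1045}{1283}$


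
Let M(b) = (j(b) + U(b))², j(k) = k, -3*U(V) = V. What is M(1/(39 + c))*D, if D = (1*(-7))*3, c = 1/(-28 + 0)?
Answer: -21952/3570843 ≈ -0.0061476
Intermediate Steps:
U(V) = -V/3
c = -1/28 (c = 1/(-28) = -1/28 ≈ -0.035714)
D = -21 (D = -7*3 = -21)
M(b) = 4*b²/9 (M(b) = (b - b/3)² = (2*b/3)² = 4*b²/9)
M(1/(39 + c))*D = (4*(1/(39 - 1/28))²/9)*(-21) = (4*(1/(1091/28))²/9)*(-21) = (4*(28/1091)²/9)*(-21) = ((4/9)*(784/1190281))*(-21) = (3136/10712529)*(-21) = -21952/3570843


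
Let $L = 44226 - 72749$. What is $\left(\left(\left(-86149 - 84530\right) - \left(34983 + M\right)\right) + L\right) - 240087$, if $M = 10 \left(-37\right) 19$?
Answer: $-467242$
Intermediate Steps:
$L = -28523$ ($L = 44226 - 72749 = -28523$)
$M = -7030$ ($M = \left(-370\right) 19 = -7030$)
$\left(\left(\left(-86149 - 84530\right) - \left(34983 + M\right)\right) + L\right) - 240087 = \left(\left(\left(-86149 - 84530\right) - 27953\right) - 28523\right) - 240087 = \left(\left(-170679 + \left(-34983 + 7030\right)\right) - 28523\right) - 240087 = \left(\left(-170679 - 27953\right) - 28523\right) - 240087 = \left(-198632 - 28523\right) - 240087 = -227155 - 240087 = -467242$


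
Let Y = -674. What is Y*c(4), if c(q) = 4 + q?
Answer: -5392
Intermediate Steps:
Y*c(4) = -674*(4 + 4) = -674*8 = -5392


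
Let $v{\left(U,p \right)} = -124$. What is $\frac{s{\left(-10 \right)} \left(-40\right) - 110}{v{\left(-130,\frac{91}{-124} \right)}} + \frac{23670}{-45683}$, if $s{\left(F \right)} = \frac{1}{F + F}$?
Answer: $\frac{499671}{1416173} \approx 0.35283$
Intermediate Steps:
$s{\left(F \right)} = \frac{1}{2 F}$
$\frac{s{\left(-10 \right)} \left(-40\right) - 110}{v{\left(-130,\frac{91}{-124} \right)}} + \frac{23670}{-45683} = \frac{\frac{1}{2 \left(-10\right)} \left(-40\right) - 110}{-124} + \frac{23670}{-45683} = \left(\frac{1}{2} \left(- \frac{1}{10}\right) \left(-40\right) - 110\right) \left(- \frac{1}{124}\right) + 23670 \left(- \frac{1}{45683}\right) = \left(\left(- \frac{1}{20}\right) \left(-40\right) - 110\right) \left(- \frac{1}{124}\right) - \frac{23670}{45683} = \left(2 - 110\right) \left(- \frac{1}{124}\right) - \frac{23670}{45683} = \left(-108\right) \left(- \frac{1}{124}\right) - \frac{23670}{45683} = \frac{27}{31} - \frac{23670}{45683} = \frac{499671}{1416173}$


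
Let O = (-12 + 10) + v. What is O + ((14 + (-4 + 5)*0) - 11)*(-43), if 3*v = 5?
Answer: -388/3 ≈ -129.33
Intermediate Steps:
v = 5/3 (v = (⅓)*5 = 5/3 ≈ 1.6667)
O = -⅓ (O = (-12 + 10) + 5/3 = -2 + 5/3 = -⅓ ≈ -0.33333)
O + ((14 + (-4 + 5)*0) - 11)*(-43) = -⅓ + ((14 + (-4 + 5)*0) - 11)*(-43) = -⅓ + ((14 + 1*0) - 11)*(-43) = -⅓ + ((14 + 0) - 11)*(-43) = -⅓ + (14 - 11)*(-43) = -⅓ + 3*(-43) = -⅓ - 129 = -388/3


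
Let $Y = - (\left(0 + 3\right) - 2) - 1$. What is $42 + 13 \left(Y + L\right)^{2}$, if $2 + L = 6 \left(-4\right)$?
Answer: $10234$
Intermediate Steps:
$Y = -2$ ($Y = - (3 - 2) - 1 = \left(-1\right) 1 - 1 = -1 - 1 = -2$)
$L = -26$ ($L = -2 + 6 \left(-4\right) = -2 - 24 = -26$)
$42 + 13 \left(Y + L\right)^{2} = 42 + 13 \left(-2 - 26\right)^{2} = 42 + 13 \left(-28\right)^{2} = 42 + 13 \cdot 784 = 42 + 10192 = 10234$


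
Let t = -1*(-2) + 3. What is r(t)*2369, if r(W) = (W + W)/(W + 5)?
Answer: 2369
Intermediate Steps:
t = 5 (t = 2 + 3 = 5)
r(W) = 2*W/(5 + W) (r(W) = (2*W)/(5 + W) = 2*W/(5 + W))
r(t)*2369 = (2*5/(5 + 5))*2369 = (2*5/10)*2369 = (2*5*(⅒))*2369 = 1*2369 = 2369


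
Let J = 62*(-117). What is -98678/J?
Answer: 49339/3627 ≈ 13.603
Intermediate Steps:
J = -7254
-98678/J = -98678/(-7254) = -98678*(-1/7254) = 49339/3627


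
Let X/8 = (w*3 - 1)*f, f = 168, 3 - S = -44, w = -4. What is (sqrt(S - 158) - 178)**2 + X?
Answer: 14101 - 356*I*sqrt(111) ≈ 14101.0 - 3750.7*I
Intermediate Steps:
S = 47 (S = 3 - 1*(-44) = 3 + 44 = 47)
X = -17472 (X = 8*((-4*3 - 1)*168) = 8*((-12 - 1)*168) = 8*(-13*168) = 8*(-2184) = -17472)
(sqrt(S - 158) - 178)**2 + X = (sqrt(47 - 158) - 178)**2 - 17472 = (sqrt(-111) - 178)**2 - 17472 = (I*sqrt(111) - 178)**2 - 17472 = (-178 + I*sqrt(111))**2 - 17472 = -17472 + (-178 + I*sqrt(111))**2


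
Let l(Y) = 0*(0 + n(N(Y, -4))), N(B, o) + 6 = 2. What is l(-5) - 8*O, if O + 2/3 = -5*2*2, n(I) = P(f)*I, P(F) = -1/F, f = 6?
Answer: 496/3 ≈ 165.33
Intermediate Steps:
N(B, o) = -4 (N(B, o) = -6 + 2 = -4)
n(I) = -I/6 (n(I) = (-1/6)*I = (-1*⅙)*I = -I/6)
l(Y) = 0 (l(Y) = 0*(0 - ⅙*(-4)) = 0*(0 + ⅔) = 0*(⅔) = 0)
O = -62/3 (O = -⅔ - 5*2*2 = -⅔ - 10*2 = -⅔ - 20 = -62/3 ≈ -20.667)
l(-5) - 8*O = 0 - 8*(-62/3) = 0 + 496/3 = 496/3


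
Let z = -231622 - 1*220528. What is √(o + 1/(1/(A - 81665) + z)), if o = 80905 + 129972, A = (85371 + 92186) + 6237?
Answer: 4*√28104279846462999764502841/46177627349 ≈ 459.21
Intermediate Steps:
A = 183794 (A = 177557 + 6237 = 183794)
z = -452150 (z = -231622 - 220528 = -452150)
o = 210877
√(o + 1/(1/(A - 81665) + z)) = √(210877 + 1/(1/(183794 - 81665) - 452150)) = √(210877 + 1/(1/102129 - 452150)) = √(210877 + 1/(-46177627349/102129)) = √(210877 - 102129/46177627349) = √(9737799522372944/46177627349) = 4*√28104279846462999764502841/46177627349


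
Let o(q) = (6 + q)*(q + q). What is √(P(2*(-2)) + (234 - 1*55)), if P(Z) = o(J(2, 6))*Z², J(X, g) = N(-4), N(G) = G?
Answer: I*√77 ≈ 8.775*I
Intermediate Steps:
J(X, g) = -4
o(q) = 2*q*(6 + q) (o(q) = (6 + q)*(2*q) = 2*q*(6 + q))
P(Z) = -16*Z² (P(Z) = (2*(-4)*(6 - 4))*Z² = (2*(-4)*2)*Z² = -16*Z²)
√(P(2*(-2)) + (234 - 1*55)) = √(-16*(2*(-2))² + (234 - 1*55)) = √(-16*(-4)² + (234 - 55)) = √(-16*16 + 179) = √(-256 + 179) = √(-77) = I*√77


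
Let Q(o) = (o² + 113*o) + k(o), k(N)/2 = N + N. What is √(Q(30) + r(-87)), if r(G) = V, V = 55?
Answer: √4465 ≈ 66.821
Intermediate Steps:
k(N) = 4*N (k(N) = 2*(N + N) = 2*(2*N) = 4*N)
r(G) = 55
Q(o) = o² + 117*o (Q(o) = (o² + 113*o) + 4*o = o² + 117*o)
√(Q(30) + r(-87)) = √(30*(117 + 30) + 55) = √(30*147 + 55) = √(4410 + 55) = √4465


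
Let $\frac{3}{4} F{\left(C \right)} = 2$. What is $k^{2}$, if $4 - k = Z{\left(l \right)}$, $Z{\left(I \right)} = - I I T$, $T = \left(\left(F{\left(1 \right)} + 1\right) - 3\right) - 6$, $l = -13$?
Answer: $\frac{7246864}{9} \approx 8.0521 \cdot 10^{5}$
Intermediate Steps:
$F{\left(C \right)} = \frac{8}{3}$ ($F{\left(C \right)} = \frac{4}{3} \cdot 2 = \frac{8}{3}$)
$T = - \frac{16}{3}$ ($T = \left(\left(\frac{8}{3} + 1\right) - 3\right) - 6 = \left(\frac{11}{3} - 3\right) - 6 = \frac{2}{3} - 6 = - \frac{16}{3} \approx -5.3333$)
$Z{\left(I \right)} = \frac{16 I^{2}}{3}$ ($Z{\left(I \right)} = - I I \left(- \frac{16}{3}\right) = - I^{2} \left(- \frac{16}{3}\right) = \frac{16 I^{2}}{3}$)
$k = - \frac{2692}{3}$ ($k = 4 - \frac{16 \left(-13\right)^{2}}{3} = 4 - \frac{16}{3} \cdot 169 = 4 - \frac{2704}{3} = - \frac{2692}{3} \approx -897.33$)
$k^{2} = \left(- \frac{2692}{3}\right)^{2} = \frac{7246864}{9}$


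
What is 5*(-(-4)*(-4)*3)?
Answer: -240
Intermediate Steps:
5*(-(-4)*(-4)*3) = 5*(-4*4*3) = 5*(-16*3) = 5*(-48) = -240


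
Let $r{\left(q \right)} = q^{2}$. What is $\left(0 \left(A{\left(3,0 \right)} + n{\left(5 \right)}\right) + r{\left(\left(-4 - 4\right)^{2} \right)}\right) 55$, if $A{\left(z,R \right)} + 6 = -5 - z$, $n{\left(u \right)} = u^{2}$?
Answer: $225280$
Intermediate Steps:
$A{\left(z,R \right)} = -11 - z$ ($A{\left(z,R \right)} = -6 - \left(5 + z\right) = -11 - z$)
$\left(0 \left(A{\left(3,0 \right)} + n{\left(5 \right)}\right) + r{\left(\left(-4 - 4\right)^{2} \right)}\right) 55 = \left(0 \left(\left(-11 - 3\right) + 5^{2}\right) + \left(\left(-4 - 4\right)^{2}\right)^{2}\right) 55 = \left(0 \left(\left(-11 - 3\right) + 25\right) + \left(\left(-8\right)^{2}\right)^{2}\right) 55 = \left(0 \left(-14 + 25\right) + 64^{2}\right) 55 = \left(0 \cdot 11 + 4096\right) 55 = \left(0 + 4096\right) 55 = 4096 \cdot 55 = 225280$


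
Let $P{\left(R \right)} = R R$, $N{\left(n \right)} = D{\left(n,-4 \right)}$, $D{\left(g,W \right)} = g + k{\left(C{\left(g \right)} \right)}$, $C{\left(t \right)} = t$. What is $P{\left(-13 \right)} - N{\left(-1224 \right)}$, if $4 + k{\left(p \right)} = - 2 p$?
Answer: $-1051$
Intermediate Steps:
$k{\left(p \right)} = -4 - 2 p$
$D{\left(g,W \right)} = -4 - g$ ($D{\left(g,W \right)} = g - \left(4 + 2 g\right) = -4 - g$)
$N{\left(n \right)} = -4 - n$
$P{\left(R \right)} = R^{2}$
$P{\left(-13 \right)} - N{\left(-1224 \right)} = \left(-13\right)^{2} - \left(-4 - -1224\right) = 169 - \left(-4 + 1224\right) = 169 - 1220 = -1051$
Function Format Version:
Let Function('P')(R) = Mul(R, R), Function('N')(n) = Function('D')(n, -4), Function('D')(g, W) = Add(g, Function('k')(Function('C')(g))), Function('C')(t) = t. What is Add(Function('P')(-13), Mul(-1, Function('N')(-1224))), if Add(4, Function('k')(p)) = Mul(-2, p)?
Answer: -1051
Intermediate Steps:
Function('k')(p) = Add(-4, Mul(-2, p))
Function('D')(g, W) = Add(-4, Mul(-1, g)) (Function('D')(g, W) = Add(g, Add(-4, Mul(-2, g))) = Add(-4, Mul(-1, g)))
Function('N')(n) = Add(-4, Mul(-1, n))
Function('P')(R) = Pow(R, 2)
Add(Function('P')(-13), Mul(-1, Function('N')(-1224))) = Add(Pow(-13, 2), Mul(-1, Add(-4, Mul(-1, -1224)))) = Add(169, Mul(-1, Add(-4, 1224))) = Add(169, Mul(-1, 1220)) = Add(169, -1220) = -1051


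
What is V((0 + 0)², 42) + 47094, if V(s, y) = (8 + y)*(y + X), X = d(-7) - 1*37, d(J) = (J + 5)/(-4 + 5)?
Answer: 47244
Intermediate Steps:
d(J) = 5 + J (d(J) = (5 + J)/1 = (5 + J)*1 = 5 + J)
X = -39 (X = (5 - 7) - 1*37 = -2 - 37 = -39)
V(s, y) = (-39 + y)*(8 + y) (V(s, y) = (8 + y)*(y - 39) = (8 + y)*(-39 + y) = (-39 + y)*(8 + y))
V((0 + 0)², 42) + 47094 = (-312 + 42² - 31*42) + 47094 = (-312 + 1764 - 1302) + 47094 = 150 + 47094 = 47244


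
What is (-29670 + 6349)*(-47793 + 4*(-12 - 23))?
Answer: 1117845493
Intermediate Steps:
(-29670 + 6349)*(-47793 + 4*(-12 - 23)) = -23321*(-47793 + 4*(-35)) = -23321*(-47793 - 140) = -23321*(-47933) = 1117845493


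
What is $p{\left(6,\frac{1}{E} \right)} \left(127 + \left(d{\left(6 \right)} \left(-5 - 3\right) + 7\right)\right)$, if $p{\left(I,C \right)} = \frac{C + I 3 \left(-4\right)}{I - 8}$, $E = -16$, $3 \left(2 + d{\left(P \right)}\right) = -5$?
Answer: $\frac{282485}{48} \approx 5885.1$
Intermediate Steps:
$d{\left(P \right)} = - \frac{11}{3}$ ($d{\left(P \right)} = -2 + \frac{1}{3} \left(-5\right) = -2 - \frac{5}{3} = - \frac{11}{3}$)
$p{\left(I,C \right)} = \frac{C - 12 I}{-8 + I}$ ($p{\left(I,C \right)} = \frac{C + 3 I \left(-4\right)}{-8 + I} = \frac{C - 12 I}{-8 + I}$)
$p{\left(6,\frac{1}{E} \right)} \left(127 + \left(d{\left(6 \right)} \left(-5 - 3\right) + 7\right)\right) = \frac{\frac{1}{-16} - 72}{-8 + 6} \left(127 - \left(-7 + \frac{11 \left(-5 - 3\right)}{3}\right)\right) = \frac{- \frac{1}{16} - 72}{-2} \left(127 + \left(\left(- \frac{11}{3}\right) \left(-8\right) + 7\right)\right) = \left(- \frac{1}{2}\right) \left(- \frac{1153}{16}\right) \left(127 + \left(\frac{88}{3} + 7\right)\right) = \frac{1153 \left(127 + \frac{109}{3}\right)}{32} = \frac{1153}{32} \cdot \frac{490}{3} = \frac{282485}{48}$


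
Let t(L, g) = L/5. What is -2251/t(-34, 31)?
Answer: 11255/34 ≈ 331.03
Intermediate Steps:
t(L, g) = L/5 (t(L, g) = L*(1/5) = L/5)
-2251/t(-34, 31) = -2251/((1/5)*(-34)) = -2251/(-34/5) = -2251*(-5/34) = 11255/34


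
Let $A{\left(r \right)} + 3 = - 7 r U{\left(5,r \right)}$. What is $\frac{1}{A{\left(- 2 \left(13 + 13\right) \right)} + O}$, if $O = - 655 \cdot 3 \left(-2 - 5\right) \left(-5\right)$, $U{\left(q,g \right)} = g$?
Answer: $- \frac{1}{87706} \approx -1.1402 \cdot 10^{-5}$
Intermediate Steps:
$O = -68775$ ($O = - 655 \cdot 3 \left(-2 - 5\right) \left(-5\right) = - 655 \cdot 3 \left(-7\right) \left(-5\right) = - 655 \left(\left(-21\right) \left(-5\right)\right) = \left(-655\right) 105 = -68775$)
$A{\left(r \right)} = -3 - 7 r^{2}$ ($A{\left(r \right)} = -3 + - 7 r r = -3 - 7 r^{2}$)
$\frac{1}{A{\left(- 2 \left(13 + 13\right) \right)} + O} = \frac{1}{\left(-3 - 7 \left(- 2 \left(13 + 13\right)\right)^{2}\right) - 68775} = \frac{1}{\left(-3 - 7 \left(\left(-2\right) 26\right)^{2}\right) - 68775} = \frac{1}{\left(-3 - 7 \left(-52\right)^{2}\right) - 68775} = \frac{1}{\left(-3 - 18928\right) - 68775} = \frac{1}{-18931 - 68775} = \frac{1}{-87706} = - \frac{1}{87706}$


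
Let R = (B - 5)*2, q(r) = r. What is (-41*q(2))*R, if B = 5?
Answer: 0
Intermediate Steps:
R = 0 (R = (5 - 5)*2 = 0*2 = 0)
(-41*q(2))*R = -41*2*0 = -82*0 = 0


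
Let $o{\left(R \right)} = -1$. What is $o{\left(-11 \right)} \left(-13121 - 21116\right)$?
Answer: $34237$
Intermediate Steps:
$o{\left(-11 \right)} \left(-13121 - 21116\right) = - (-13121 - 21116) = \left(-1\right) \left(-34237\right) = 34237$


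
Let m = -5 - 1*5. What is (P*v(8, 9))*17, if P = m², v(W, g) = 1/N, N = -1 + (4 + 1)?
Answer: 425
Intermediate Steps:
m = -10 (m = -5 - 5 = -10)
N = 4 (N = -1 + 5 = 4)
v(W, g) = ¼ (v(W, g) = 1/4 = ¼)
P = 100 (P = (-10)² = 100)
(P*v(8, 9))*17 = (100*(¼))*17 = 25*17 = 425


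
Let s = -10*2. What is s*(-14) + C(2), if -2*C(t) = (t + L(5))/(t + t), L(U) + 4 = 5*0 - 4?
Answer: 1123/4 ≈ 280.75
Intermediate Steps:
L(U) = -8 (L(U) = -4 + (5*0 - 4) = -4 + (0 - 4) = -4 - 4 = -8)
C(t) = -(-8 + t)/(4*t) (C(t) = -(t - 8)/(2*(t + t)) = -(-8 + t)/(2*(2*t)) = -(-8 + t)*1/(2*t)/2 = -(-8 + t)/(4*t))
s = -20
s*(-14) + C(2) = -20*(-14) + (1/4)*(8 - 1*2)/2 = 280 + (1/4)*(1/2)*(8 - 2) = 280 + (1/4)*(1/2)*6 = 280 + 3/4 = 1123/4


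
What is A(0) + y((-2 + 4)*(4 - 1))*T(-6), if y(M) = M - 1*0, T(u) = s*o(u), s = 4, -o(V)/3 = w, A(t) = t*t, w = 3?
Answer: -216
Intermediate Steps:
A(t) = t²
o(V) = -9 (o(V) = -3*3 = -9)
T(u) = -36 (T(u) = 4*(-9) = -36)
y(M) = M (y(M) = M + 0 = M)
A(0) + y((-2 + 4)*(4 - 1))*T(-6) = 0² + ((-2 + 4)*(4 - 1))*(-36) = 0 + (2*3)*(-36) = 0 + 6*(-36) = 0 - 216 = -216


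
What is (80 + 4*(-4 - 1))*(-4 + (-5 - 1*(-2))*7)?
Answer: -1500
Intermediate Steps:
(80 + 4*(-4 - 1))*(-4 + (-5 - 1*(-2))*7) = (80 + 4*(-5))*(-4 + (-5 + 2)*7) = (80 - 20)*(-4 - 3*7) = 60*(-4 - 21) = 60*(-25) = -1500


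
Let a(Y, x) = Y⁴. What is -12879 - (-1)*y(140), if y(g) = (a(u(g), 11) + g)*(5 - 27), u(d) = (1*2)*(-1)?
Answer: -16311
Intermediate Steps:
u(d) = -2 (u(d) = 2*(-1) = -2)
y(g) = -352 - 22*g (y(g) = ((-2)⁴ + g)*(5 - 27) = (16 + g)*(-22) = -352 - 22*g)
-12879 - (-1)*y(140) = -12879 - (-1)*(-352 - 22*140) = -12879 - (-1)*(-352 - 3080) = -12879 - (-1)*(-3432) = -12879 - 1*3432 = -12879 - 3432 = -16311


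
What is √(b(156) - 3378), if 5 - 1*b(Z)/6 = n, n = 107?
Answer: I*√3990 ≈ 63.166*I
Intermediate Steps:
b(Z) = -612 (b(Z) = 30 - 6*107 = 30 - 642 = -612)
√(b(156) - 3378) = √(-612 - 3378) = √(-3990) = I*√3990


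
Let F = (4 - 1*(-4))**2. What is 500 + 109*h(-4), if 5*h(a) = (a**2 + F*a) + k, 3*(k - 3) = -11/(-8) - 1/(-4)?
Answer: -111715/24 ≈ -4654.8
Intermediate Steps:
F = 64 (F = (4 + 4)**2 = 8**2 = 64)
k = 85/24 (k = 3 + (-11/(-8) - 1/(-4))/3 = 3 + (-11*(-1/8) - 1*(-1/4))/3 = 3 + (11/8 + 1/4)/3 = 3 + (1/3)*(13/8) = 3 + 13/24 = 85/24 ≈ 3.5417)
h(a) = 17/24 + a**2/5 + 64*a/5 (h(a) = ((a**2 + 64*a) + 85/24)/5 = (85/24 + a**2 + 64*a)/5 = 17/24 + a**2/5 + 64*a/5)
500 + 109*h(-4) = 500 + 109*(17/24 + (1/5)*(-4)**2 + (64/5)*(-4)) = 500 + 109*(17/24 + (1/5)*16 - 256/5) = 500 + 109*(17/24 + 16/5 - 256/5) = 500 + 109*(-1135/24) = 500 - 123715/24 = -111715/24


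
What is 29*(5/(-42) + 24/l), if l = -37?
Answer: -34597/1554 ≈ -22.263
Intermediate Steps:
29*(5/(-42) + 24/l) = 29*(5/(-42) + 24/(-37)) = 29*(5*(-1/42) + 24*(-1/37)) = 29*(-5/42 - 24/37) = 29*(-1193/1554) = -34597/1554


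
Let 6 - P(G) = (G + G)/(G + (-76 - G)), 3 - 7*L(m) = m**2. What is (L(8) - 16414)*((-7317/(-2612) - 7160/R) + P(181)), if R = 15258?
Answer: -569966617732187/2650284084 ≈ -2.1506e+5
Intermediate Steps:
L(m) = 3/7 - m**2/7
P(G) = 6 + G/38 (P(G) = 6 - (G + G)/(G + (-76 - G)) = 6 - 2*G/(-76) = 6 - 2*G*(-1)/76 = 6 - (-1)*G/38 = 6 + G/38)
(L(8) - 16414)*((-7317/(-2612) - 7160/R) + P(181)) = ((3/7 - 1/7*8**2) - 16414)*((-7317/(-2612) - 7160/15258) + (6 + (1/38)*181)) = ((3/7 - 1/7*64) - 16414)*((-7317*(-1/2612) - 7160*1/15258) + (6 + 181/38)) = ((3/7 - 64/7) - 16414)*((7317/2612 - 3580/7629) + 409/38) = (-61/7 - 16414)*(46470433/19926948 + 409/38) = -114959/7*4957999093/378612012 = -569966617732187/2650284084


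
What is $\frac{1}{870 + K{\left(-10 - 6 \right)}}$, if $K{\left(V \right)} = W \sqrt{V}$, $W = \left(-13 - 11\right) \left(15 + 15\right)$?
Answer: $\frac{29}{301710} + \frac{16 i}{50285} \approx 9.6119 \cdot 10^{-5} + 0.00031819 i$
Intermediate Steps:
$W = -720$ ($W = \left(-24\right) 30 = -720$)
$K{\left(V \right)} = - 720 \sqrt{V}$
$\frac{1}{870 + K{\left(-10 - 6 \right)}} = \frac{1}{870 - 720 \sqrt{-10 - 6}} = \frac{1}{870 - 720 \sqrt{-16}} = \frac{1}{870 - 720 \cdot 4 i} = \frac{1}{870 - 2880 i} = \frac{870 + 2880 i}{9051300}$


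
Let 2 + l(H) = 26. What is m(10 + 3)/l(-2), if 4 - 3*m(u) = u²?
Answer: -55/24 ≈ -2.2917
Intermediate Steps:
l(H) = 24 (l(H) = -2 + 26 = 24)
m(u) = 4/3 - u²/3
m(10 + 3)/l(-2) = (4/3 - (10 + 3)²/3)/24 = (4/3 - ⅓*13²)*(1/24) = (4/3 - ⅓*169)*(1/24) = (4/3 - 169/3)*(1/24) = -55*1/24 = -55/24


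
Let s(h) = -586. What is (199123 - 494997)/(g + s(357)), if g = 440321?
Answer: -295874/439735 ≈ -0.67285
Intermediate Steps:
(199123 - 494997)/(g + s(357)) = (199123 - 494997)/(440321 - 586) = -295874/439735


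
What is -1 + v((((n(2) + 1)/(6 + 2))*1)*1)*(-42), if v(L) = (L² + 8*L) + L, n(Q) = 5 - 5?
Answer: -1565/32 ≈ -48.906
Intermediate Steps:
n(Q) = 0
v(L) = L² + 9*L
-1 + v((((n(2) + 1)/(6 + 2))*1)*1)*(-42) = -1 + (((((0 + 1)/(6 + 2))*1)*1)*(9 + (((0 + 1)/(6 + 2))*1)*1))*(-42) = -1 + ((((1/8)*1)*1)*(9 + ((1/8)*1)*1))*(-42) = -1 + ((((1*(⅛))*1)*1)*(9 + ((1*(⅛))*1)*1))*(-42) = -1 + ((((⅛)*1)*1)*(9 + ((⅛)*1)*1))*(-42) = -1 + (((⅛)*1)*(9 + (⅛)*1))*(-42) = -1 + ((9 + ⅛)/8)*(-42) = -1 + ((⅛)*(73/8))*(-42) = -1 + (73/64)*(-42) = -1 - 1533/32 = -1565/32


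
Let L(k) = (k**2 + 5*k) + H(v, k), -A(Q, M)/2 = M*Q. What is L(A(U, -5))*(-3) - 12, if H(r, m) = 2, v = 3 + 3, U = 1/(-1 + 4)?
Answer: -304/3 ≈ -101.33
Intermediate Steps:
U = 1/3 ≈ 0.33333
v = 6
A(Q, M) = -2*M*Q
L(k) = 2 + k**2 + 5*k (L(k) = (k**2 + 5*k) + 2 = 2 + k**2 + 5*k)
L(A(U, -5))*(-3) - 12 = (2 + (-2*(-5)*1/3)**2 + 5*(-2*(-5)*1/3))*(-3) - 12 = (2 + (10/3)**2 + 5*(10/3))*(-3) - 12 = (2 + 100/9 + 50/3)*(-3) - 12 = (268/9)*(-3) - 12 = -268/3 - 12 = -304/3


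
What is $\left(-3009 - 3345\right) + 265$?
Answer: $-6089$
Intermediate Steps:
$\left(-3009 - 3345\right) + 265 = -6354 + 265 = -6089$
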